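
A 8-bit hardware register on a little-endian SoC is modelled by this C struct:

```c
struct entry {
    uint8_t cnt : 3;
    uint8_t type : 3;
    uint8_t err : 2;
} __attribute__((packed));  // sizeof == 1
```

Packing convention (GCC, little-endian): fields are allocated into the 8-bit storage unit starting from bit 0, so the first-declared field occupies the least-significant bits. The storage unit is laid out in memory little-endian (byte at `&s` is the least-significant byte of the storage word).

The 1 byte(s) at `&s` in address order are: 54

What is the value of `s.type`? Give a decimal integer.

[0]=0x54 (little-endian) → word 0x54
cnt [0+:3] = (word>>0) & 0x7 = 4
type [3+:3] = (word>>3) & 0x7 = 2  ←
err [6+:2] = (word>>6) & 0x3 = 1

2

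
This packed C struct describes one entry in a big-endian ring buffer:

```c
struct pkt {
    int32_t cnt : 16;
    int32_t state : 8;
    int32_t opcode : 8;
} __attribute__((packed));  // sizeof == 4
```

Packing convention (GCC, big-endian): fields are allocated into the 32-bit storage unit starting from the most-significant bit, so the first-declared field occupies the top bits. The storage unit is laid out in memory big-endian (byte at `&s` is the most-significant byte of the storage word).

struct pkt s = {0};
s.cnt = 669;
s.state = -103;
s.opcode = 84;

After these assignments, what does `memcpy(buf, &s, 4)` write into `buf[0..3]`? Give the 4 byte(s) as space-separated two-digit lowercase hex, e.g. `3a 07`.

02 9d 99 54

cnt (16b) val=669 bits=0x29d at bit 16: 0x029d0000
state (8b) val=-103 bits=0x99 at bit 8: 0x029d9900
opcode (8b) val=84 bits=0x54 at bit 0: 0x029d9954
word = 0x029d9954 → big-endian bytes:
  [0]=0x02  [1]=0x9d  [2]=0x99  [3]=0x54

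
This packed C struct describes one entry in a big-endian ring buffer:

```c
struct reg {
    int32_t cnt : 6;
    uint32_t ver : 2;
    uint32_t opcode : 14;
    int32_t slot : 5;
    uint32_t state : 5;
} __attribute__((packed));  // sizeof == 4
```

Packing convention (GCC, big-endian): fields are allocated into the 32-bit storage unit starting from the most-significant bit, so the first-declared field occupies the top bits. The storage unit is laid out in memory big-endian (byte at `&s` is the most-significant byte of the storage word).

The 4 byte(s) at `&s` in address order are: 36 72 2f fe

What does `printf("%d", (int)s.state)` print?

30

[0]=0x36 [1]=0x72 [2]=0x2f [3]=0xfe (big-endian) → word 0x36722ffe
cnt [26+:6] = (word>>26) & 0x3f = 13
ver [24+:2] = (word>>24) & 0x3 = 2
opcode [10+:14] = (word>>10) & 0x3fff = 7307
slot [5+:5] = (word>>5) & 0x1f = 31
state [0+:5] = (word>>0) & 0x1f = 30  ←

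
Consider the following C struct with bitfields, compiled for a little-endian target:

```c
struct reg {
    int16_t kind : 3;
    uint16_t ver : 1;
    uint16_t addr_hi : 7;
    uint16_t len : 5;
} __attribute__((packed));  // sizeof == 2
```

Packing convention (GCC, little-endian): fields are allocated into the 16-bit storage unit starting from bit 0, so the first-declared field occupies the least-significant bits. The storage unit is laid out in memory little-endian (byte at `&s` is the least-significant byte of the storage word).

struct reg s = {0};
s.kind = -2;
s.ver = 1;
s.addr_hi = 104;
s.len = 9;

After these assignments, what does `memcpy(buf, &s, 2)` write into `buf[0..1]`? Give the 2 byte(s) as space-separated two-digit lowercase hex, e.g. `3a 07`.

kind:3 = -2 → 0x6 << 0 → word 0x0006
ver:1 = 1 → 0x1 << 3 → word 0x000e
addr_hi:7 = 104 → 0x68 << 4 → word 0x068e
len:5 = 9 → 0x9 << 11 → word 0x4e8e
word = 0x4e8e → little-endian bytes:
  [0]=0x8e  [1]=0x4e

8e 4e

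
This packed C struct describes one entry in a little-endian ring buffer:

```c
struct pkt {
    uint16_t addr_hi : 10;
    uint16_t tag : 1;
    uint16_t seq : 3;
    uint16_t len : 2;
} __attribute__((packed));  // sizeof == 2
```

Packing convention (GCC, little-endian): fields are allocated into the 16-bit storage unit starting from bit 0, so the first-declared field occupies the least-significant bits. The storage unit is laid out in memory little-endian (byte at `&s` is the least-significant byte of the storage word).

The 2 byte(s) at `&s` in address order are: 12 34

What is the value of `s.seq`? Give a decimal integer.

6

[0]=0x12 [1]=0x34 (little-endian) → word 0x3412
addr_hi:10 @ bit 0 → (0x3412>>0)&0x3ff = 0x12
tag:1 @ bit 10 → (0x3412>>10)&0x1 = 0x1
seq:3 @ bit 11 → (0x3412>>11)&0x7 = 0x6  ←
len:2 @ bit 14 → (0x3412>>14)&0x3 = 0x0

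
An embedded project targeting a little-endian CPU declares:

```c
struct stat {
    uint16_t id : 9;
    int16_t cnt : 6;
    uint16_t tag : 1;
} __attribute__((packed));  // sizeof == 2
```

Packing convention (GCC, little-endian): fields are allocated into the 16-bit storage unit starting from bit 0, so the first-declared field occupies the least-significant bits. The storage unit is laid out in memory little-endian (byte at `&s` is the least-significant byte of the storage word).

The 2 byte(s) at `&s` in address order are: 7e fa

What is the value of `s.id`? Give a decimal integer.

126

[0]=0x7e [1]=0xfa (little-endian) → word 0xfa7e
id [0+:9] = (word>>0) & 0x1ff = 126  ←
cnt [9+:6] = (word>>9) & 0x3f = 61
tag [15+:1] = (word>>15) & 0x1 = 1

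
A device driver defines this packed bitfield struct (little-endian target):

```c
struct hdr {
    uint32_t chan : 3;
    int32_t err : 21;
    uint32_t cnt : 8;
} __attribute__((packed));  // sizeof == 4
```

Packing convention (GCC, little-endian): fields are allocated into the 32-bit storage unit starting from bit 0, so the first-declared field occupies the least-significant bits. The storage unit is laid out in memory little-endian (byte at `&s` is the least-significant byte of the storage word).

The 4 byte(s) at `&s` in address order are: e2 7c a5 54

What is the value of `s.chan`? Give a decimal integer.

[0]=0xe2 [1]=0x7c [2]=0xa5 [3]=0x54 (little-endian) → word 0x54a57ce2
chan [0+:3] = (word>>0) & 0x7 = 2  ←
err [3+:21] = (word>>3) & 0x1fffff = 1355676
cnt [24+:8] = (word>>24) & 0xff = 84

2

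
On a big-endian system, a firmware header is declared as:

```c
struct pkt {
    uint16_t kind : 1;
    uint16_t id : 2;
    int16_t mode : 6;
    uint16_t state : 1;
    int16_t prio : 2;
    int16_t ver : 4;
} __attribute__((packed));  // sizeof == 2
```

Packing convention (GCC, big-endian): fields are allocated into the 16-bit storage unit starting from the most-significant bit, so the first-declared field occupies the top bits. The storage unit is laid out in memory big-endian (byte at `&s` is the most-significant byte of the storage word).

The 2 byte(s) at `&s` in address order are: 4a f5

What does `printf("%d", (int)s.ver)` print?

[0]=0x4a [1]=0xf5 (big-endian) → word 0x4af5
kind:1 @ bit 15 → (0x4af5>>15)&0x1 = 0x0
id:2 @ bit 13 → (0x4af5>>13)&0x3 = 0x2
mode:6 @ bit 7 → (0x4af5>>7)&0x3f = 0x15
state:1 @ bit 6 → (0x4af5>>6)&0x1 = 0x1
prio:2 @ bit 4 → (0x4af5>>4)&0x3 = 0x3
ver:4 @ bit 0 → (0x4af5>>0)&0xf = 0x5  ←
ver signed 4b, MSB=0: value = 5

5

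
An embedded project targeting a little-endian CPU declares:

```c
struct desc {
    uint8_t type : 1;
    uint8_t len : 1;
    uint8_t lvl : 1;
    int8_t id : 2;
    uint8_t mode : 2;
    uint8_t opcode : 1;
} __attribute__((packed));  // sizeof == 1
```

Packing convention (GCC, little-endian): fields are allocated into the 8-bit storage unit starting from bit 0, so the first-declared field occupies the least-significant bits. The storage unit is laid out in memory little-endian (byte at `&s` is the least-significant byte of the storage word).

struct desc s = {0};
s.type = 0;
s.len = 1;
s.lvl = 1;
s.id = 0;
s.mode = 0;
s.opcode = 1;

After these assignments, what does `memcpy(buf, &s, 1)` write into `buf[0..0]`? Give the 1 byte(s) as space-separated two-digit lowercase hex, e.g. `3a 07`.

type (1b) val=0 bits=0x0 at bit 0: 0x00
len (1b) val=1 bits=0x1 at bit 1: 0x02
lvl (1b) val=1 bits=0x1 at bit 2: 0x06
id (2b) val=0 bits=0x0 at bit 3: 0x06
mode (2b) val=0 bits=0x0 at bit 5: 0x06
opcode (1b) val=1 bits=0x1 at bit 7: 0x86
word = 0x86 → little-endian bytes:
  [0]=0x86

86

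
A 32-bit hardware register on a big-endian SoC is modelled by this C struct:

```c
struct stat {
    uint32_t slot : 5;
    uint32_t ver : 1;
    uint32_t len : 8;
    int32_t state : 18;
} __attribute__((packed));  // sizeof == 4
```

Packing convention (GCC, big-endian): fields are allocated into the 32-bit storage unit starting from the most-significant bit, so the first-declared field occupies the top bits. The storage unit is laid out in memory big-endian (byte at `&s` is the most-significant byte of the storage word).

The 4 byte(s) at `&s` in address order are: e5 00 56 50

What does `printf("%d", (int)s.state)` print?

22096

[0]=0xe5 [1]=0x00 [2]=0x56 [3]=0x50 (big-endian) → word 0xe5005650
slot:5 @ bit 27 → (0xe5005650>>27)&0x1f = 0x1c
ver:1 @ bit 26 → (0xe5005650>>26)&0x1 = 0x1
len:8 @ bit 18 → (0xe5005650>>18)&0xff = 0x40
state:18 @ bit 0 → (0xe5005650>>0)&0x3ffff = 0x5650  ←
state signed 18b, MSB=0: value = 22096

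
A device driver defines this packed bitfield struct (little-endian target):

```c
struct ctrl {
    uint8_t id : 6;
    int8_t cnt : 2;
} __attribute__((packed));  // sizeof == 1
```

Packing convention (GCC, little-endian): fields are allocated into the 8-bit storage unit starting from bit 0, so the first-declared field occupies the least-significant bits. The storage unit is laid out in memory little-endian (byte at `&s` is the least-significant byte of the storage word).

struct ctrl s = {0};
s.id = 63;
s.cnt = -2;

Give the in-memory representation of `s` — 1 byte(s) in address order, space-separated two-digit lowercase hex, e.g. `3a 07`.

bf

id:6 = 63 → 0x3f << 0 → word 0x3f
cnt:2 = -2 → 0x2 << 6 → word 0xbf
word = 0xbf → little-endian bytes:
  [0]=0xbf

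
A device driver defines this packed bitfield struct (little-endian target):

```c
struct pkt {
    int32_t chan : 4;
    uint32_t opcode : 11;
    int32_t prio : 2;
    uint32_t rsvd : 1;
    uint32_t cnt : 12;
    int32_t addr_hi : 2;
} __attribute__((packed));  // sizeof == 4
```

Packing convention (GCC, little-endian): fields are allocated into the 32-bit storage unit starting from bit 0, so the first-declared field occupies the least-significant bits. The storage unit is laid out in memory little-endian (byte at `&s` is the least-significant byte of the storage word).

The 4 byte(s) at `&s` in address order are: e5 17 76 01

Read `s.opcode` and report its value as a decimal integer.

[0]=0xe5 [1]=0x17 [2]=0x76 [3]=0x01 (little-endian) → word 0x017617e5
chan [0+:4] = (word>>0) & 0xf = 5
opcode [4+:11] = (word>>4) & 0x7ff = 382  ←
prio [15+:2] = (word>>15) & 0x3 = 0
rsvd [17+:1] = (word>>17) & 0x1 = 1
cnt [18+:12] = (word>>18) & 0xfff = 93
addr_hi [30+:2] = (word>>30) & 0x3 = 0

382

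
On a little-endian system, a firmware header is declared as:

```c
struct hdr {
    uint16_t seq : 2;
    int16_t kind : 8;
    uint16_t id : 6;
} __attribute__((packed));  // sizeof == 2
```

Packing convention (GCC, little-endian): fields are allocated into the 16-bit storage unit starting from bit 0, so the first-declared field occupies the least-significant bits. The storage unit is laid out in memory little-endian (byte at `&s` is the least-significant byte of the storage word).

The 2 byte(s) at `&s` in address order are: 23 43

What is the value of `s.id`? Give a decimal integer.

[0]=0x23 [1]=0x43 (little-endian) → word 0x4323
seq [0+:2] = (word>>0) & 0x3 = 3
kind [2+:8] = (word>>2) & 0xff = 200
id [10+:6] = (word>>10) & 0x3f = 16  ←

16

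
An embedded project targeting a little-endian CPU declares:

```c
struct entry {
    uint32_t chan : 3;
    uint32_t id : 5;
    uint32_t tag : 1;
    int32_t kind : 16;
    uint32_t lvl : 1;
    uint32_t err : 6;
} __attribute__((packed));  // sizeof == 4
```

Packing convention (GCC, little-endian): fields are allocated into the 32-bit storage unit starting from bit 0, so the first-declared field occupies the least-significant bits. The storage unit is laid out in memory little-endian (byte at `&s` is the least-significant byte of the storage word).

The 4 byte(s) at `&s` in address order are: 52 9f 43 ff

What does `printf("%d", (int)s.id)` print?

10

[0]=0x52 [1]=0x9f [2]=0x43 [3]=0xff (little-endian) → word 0xff439f52
chan:3 @ bit 0 → (0xff439f52>>0)&0x7 = 0x2
id:5 @ bit 3 → (0xff439f52>>3)&0x1f = 0xa  ←
tag:1 @ bit 8 → (0xff439f52>>8)&0x1 = 0x1
kind:16 @ bit 9 → (0xff439f52>>9)&0xffff = 0xa1cf
lvl:1 @ bit 25 → (0xff439f52>>25)&0x1 = 0x1
err:6 @ bit 26 → (0xff439f52>>26)&0x3f = 0x3f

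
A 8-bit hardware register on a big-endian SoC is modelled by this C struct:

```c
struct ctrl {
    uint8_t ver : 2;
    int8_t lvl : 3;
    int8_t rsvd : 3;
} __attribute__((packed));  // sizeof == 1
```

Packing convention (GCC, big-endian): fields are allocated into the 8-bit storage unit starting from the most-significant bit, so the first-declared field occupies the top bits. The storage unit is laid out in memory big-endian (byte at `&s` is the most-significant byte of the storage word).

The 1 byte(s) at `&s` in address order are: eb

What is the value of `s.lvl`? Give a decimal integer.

-3

[0]=0xeb (big-endian) → word 0xeb
ver:2 @ bit 6 → (0xeb>>6)&0x3 = 0x3
lvl:3 @ bit 3 → (0xeb>>3)&0x7 = 0x5  ←
rsvd:3 @ bit 0 → (0xeb>>0)&0x7 = 0x3
lvl signed 3b, MSB=1: 5 - 8 = -3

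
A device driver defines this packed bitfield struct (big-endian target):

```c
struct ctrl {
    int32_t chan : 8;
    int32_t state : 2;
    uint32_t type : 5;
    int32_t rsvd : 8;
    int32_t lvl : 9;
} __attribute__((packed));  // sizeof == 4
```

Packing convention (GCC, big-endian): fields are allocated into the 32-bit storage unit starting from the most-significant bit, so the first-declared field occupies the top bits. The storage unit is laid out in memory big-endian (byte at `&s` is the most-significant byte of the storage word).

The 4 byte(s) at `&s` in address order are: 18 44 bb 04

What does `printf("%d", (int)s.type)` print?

[0]=0x18 [1]=0x44 [2]=0xbb [3]=0x04 (big-endian) → word 0x1844bb04
chan [24+:8] = (word>>24) & 0xff = 24
state [22+:2] = (word>>22) & 0x3 = 1
type [17+:5] = (word>>17) & 0x1f = 2  ←
rsvd [9+:8] = (word>>9) & 0xff = 93
lvl [0+:9] = (word>>0) & 0x1ff = 260

2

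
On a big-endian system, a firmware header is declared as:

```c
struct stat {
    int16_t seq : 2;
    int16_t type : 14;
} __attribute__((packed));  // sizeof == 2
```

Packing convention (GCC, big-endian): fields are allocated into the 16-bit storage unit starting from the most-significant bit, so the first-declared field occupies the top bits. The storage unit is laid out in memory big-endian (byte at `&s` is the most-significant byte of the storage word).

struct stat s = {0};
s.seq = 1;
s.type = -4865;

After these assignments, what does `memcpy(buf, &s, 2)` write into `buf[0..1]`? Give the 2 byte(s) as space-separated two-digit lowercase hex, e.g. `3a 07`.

[14+:2] seq=1 & 0x3 = 0x1; word=0x4000
[0+:14] type=-4865 & 0x3fff = 0x2cff; word=0x6cff
word = 0x6cff → big-endian bytes:
  [0]=0x6c  [1]=0xff

6c ff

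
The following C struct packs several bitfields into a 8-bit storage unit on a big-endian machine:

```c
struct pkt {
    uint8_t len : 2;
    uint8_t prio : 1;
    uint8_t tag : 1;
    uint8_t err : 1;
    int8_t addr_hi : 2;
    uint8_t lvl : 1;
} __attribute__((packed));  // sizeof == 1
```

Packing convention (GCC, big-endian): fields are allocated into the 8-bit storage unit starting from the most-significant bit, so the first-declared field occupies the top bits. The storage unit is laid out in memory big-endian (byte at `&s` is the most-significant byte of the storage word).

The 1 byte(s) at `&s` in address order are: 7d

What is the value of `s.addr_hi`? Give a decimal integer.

-2

[0]=0x7d (big-endian) → word 0x7d
len [6+:2] = (word>>6) & 0x3 = 1
prio [5+:1] = (word>>5) & 0x1 = 1
tag [4+:1] = (word>>4) & 0x1 = 1
err [3+:1] = (word>>3) & 0x1 = 1
addr_hi [1+:2] = (word>>1) & 0x3 = 2  ←
lvl [0+:1] = (word>>0) & 0x1 = 1
addr_hi signed 2b, MSB=1: 2 - 4 = -2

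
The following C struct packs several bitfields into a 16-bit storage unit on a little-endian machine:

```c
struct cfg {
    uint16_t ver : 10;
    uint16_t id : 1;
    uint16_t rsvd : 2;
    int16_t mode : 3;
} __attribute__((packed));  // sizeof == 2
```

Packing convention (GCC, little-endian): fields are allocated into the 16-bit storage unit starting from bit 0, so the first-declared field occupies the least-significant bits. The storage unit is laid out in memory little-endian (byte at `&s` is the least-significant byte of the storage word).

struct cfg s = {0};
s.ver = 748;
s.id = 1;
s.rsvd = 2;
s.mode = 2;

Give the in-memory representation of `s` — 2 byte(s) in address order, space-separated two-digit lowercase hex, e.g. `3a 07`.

ver:10 = 748 → 0x2ec << 0 → word 0x02ec
id:1 = 1 → 0x1 << 10 → word 0x06ec
rsvd:2 = 2 → 0x2 << 11 → word 0x16ec
mode:3 = 2 → 0x2 << 13 → word 0x56ec
word = 0x56ec → little-endian bytes:
  [0]=0xec  [1]=0x56

ec 56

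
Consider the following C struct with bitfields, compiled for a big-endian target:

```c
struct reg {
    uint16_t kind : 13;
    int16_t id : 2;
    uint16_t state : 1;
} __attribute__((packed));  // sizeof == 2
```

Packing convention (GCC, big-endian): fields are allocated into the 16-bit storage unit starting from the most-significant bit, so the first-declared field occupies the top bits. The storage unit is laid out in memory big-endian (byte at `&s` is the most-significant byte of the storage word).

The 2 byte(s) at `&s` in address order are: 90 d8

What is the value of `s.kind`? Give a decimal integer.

[0]=0x90 [1]=0xd8 (big-endian) → word 0x90d8
kind:13 @ bit 3 → (0x90d8>>3)&0x1fff = 0x121b  ←
id:2 @ bit 1 → (0x90d8>>1)&0x3 = 0x0
state:1 @ bit 0 → (0x90d8>>0)&0x1 = 0x0

4635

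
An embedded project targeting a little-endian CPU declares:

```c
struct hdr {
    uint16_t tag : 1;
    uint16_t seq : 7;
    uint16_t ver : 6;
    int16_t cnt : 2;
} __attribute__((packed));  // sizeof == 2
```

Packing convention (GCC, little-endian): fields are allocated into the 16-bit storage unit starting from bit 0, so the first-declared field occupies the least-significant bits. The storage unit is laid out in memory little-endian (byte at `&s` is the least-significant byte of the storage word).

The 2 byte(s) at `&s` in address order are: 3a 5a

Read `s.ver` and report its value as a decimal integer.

[0]=0x3a [1]=0x5a (little-endian) → word 0x5a3a
tag [0+:1] = (word>>0) & 0x1 = 0
seq [1+:7] = (word>>1) & 0x7f = 29
ver [8+:6] = (word>>8) & 0x3f = 26  ←
cnt [14+:2] = (word>>14) & 0x3 = 1

26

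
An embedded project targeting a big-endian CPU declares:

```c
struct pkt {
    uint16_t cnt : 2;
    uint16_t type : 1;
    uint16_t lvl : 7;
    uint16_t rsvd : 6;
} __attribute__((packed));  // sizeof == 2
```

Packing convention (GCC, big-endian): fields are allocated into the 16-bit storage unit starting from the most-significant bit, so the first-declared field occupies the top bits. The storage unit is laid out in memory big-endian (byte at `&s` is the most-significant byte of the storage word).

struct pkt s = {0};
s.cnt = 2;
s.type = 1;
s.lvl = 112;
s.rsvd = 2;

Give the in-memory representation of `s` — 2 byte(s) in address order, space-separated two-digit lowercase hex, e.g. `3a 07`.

bc 02

cnt:2 = 2 → 0x2 << 14 → word 0x8000
type:1 = 1 → 0x1 << 13 → word 0xa000
lvl:7 = 112 → 0x70 << 6 → word 0xbc00
rsvd:6 = 2 → 0x2 << 0 → word 0xbc02
word = 0xbc02 → big-endian bytes:
  [0]=0xbc  [1]=0x02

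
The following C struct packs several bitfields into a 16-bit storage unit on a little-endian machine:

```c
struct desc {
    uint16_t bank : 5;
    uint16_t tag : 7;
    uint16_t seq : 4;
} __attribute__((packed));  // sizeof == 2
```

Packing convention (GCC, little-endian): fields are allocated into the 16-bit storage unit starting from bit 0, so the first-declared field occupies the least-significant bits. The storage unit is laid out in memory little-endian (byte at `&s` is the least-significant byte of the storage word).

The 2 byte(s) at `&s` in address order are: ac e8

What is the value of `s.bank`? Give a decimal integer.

12

[0]=0xac [1]=0xe8 (little-endian) → word 0xe8ac
bank:5 @ bit 0 → (0xe8ac>>0)&0x1f = 0xc  ←
tag:7 @ bit 5 → (0xe8ac>>5)&0x7f = 0x45
seq:4 @ bit 12 → (0xe8ac>>12)&0xf = 0xe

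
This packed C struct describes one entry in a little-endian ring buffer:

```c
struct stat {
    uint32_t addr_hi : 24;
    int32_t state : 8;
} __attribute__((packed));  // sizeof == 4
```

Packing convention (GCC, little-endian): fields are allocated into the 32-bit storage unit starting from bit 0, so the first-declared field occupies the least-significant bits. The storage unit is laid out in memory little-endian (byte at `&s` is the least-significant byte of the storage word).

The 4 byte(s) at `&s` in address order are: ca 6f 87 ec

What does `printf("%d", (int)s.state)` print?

[0]=0xca [1]=0x6f [2]=0x87 [3]=0xec (little-endian) → word 0xec876fca
addr_hi [0+:24] = (word>>0) & 0xffffff = 8875978
state [24+:8] = (word>>24) & 0xff = 236  ←
state signed 8b, MSB=1: 236 - 256 = -20

-20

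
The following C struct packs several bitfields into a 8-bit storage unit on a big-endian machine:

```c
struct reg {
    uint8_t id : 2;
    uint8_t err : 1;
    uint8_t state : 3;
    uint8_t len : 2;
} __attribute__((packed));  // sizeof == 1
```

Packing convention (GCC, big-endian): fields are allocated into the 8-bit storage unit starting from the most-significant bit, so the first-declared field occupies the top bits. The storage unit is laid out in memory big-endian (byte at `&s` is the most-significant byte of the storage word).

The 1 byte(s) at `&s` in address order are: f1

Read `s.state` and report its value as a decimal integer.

4

[0]=0xf1 (big-endian) → word 0xf1
id:2 @ bit 6 → (0xf1>>6)&0x3 = 0x3
err:1 @ bit 5 → (0xf1>>5)&0x1 = 0x1
state:3 @ bit 2 → (0xf1>>2)&0x7 = 0x4  ←
len:2 @ bit 0 → (0xf1>>0)&0x3 = 0x1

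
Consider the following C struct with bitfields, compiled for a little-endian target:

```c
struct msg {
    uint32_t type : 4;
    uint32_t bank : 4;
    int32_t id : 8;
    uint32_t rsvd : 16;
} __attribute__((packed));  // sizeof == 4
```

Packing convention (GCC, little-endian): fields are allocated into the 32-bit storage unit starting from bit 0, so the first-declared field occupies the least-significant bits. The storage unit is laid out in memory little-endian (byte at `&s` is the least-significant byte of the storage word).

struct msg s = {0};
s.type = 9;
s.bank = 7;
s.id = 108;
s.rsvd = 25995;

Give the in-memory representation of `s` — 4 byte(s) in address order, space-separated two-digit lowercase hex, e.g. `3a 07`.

type:4 = 9 → 0x9 << 0 → word 0x00000009
bank:4 = 7 → 0x7 << 4 → word 0x00000079
id:8 = 108 → 0x6c << 8 → word 0x00006c79
rsvd:16 = 25995 → 0x658b << 16 → word 0x658b6c79
word = 0x658b6c79 → little-endian bytes:
  [0]=0x79  [1]=0x6c  [2]=0x8b  [3]=0x65

79 6c 8b 65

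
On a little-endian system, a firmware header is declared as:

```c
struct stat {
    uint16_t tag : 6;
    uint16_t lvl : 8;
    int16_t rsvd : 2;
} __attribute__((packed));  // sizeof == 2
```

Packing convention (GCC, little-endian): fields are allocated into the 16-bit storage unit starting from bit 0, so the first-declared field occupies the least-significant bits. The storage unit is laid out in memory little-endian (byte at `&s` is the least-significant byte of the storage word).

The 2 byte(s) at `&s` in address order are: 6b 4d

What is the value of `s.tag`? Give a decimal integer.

43

[0]=0x6b [1]=0x4d (little-endian) → word 0x4d6b
tag:6 @ bit 0 → (0x4d6b>>0)&0x3f = 0x2b  ←
lvl:8 @ bit 6 → (0x4d6b>>6)&0xff = 0x35
rsvd:2 @ bit 14 → (0x4d6b>>14)&0x3 = 0x1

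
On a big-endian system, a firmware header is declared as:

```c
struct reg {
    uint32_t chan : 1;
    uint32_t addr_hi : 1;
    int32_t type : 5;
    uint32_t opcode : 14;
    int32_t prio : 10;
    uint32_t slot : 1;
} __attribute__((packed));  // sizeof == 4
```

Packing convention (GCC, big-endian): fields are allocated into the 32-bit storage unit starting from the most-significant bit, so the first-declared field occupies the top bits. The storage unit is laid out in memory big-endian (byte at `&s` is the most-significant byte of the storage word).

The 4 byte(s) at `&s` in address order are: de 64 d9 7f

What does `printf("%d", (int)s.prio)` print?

191

[0]=0xde [1]=0x64 [2]=0xd9 [3]=0x7f (big-endian) → word 0xde64d97f
chan:1 @ bit 31 → (0xde64d97f>>31)&0x1 = 0x1
addr_hi:1 @ bit 30 → (0xde64d97f>>30)&0x1 = 0x1
type:5 @ bit 25 → (0xde64d97f>>25)&0x1f = 0xf
opcode:14 @ bit 11 → (0xde64d97f>>11)&0x3fff = 0xc9b
prio:10 @ bit 1 → (0xde64d97f>>1)&0x3ff = 0xbf  ←
slot:1 @ bit 0 → (0xde64d97f>>0)&0x1 = 0x1
prio signed 10b, MSB=0: value = 191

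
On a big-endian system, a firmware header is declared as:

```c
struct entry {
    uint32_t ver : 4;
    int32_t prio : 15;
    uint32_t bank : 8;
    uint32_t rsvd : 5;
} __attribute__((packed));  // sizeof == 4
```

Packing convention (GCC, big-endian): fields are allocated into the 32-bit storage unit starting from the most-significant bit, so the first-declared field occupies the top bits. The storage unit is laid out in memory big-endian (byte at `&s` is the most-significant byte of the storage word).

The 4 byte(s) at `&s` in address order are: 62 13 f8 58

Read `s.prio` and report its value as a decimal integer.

4255

[0]=0x62 [1]=0x13 [2]=0xf8 [3]=0x58 (big-endian) → word 0x6213f858
ver:4 @ bit 28 → (0x6213f858>>28)&0xf = 0x6
prio:15 @ bit 13 → (0x6213f858>>13)&0x7fff = 0x109f  ←
bank:8 @ bit 5 → (0x6213f858>>5)&0xff = 0xc2
rsvd:5 @ bit 0 → (0x6213f858>>0)&0x1f = 0x18
prio signed 15b, MSB=0: value = 4255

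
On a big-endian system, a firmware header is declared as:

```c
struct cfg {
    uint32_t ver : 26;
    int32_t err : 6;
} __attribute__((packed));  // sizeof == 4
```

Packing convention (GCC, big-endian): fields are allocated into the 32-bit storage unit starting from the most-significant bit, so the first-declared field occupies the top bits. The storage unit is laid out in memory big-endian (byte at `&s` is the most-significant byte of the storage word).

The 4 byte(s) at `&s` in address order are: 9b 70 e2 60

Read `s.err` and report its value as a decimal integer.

[0]=0x9b [1]=0x70 [2]=0xe2 [3]=0x60 (big-endian) → word 0x9b70e260
ver [6+:26] = (word>>6) & 0x3ffffff = 40747913
err [0+:6] = (word>>0) & 0x3f = 32  ←
err signed 6b, MSB=1: 32 - 64 = -32

-32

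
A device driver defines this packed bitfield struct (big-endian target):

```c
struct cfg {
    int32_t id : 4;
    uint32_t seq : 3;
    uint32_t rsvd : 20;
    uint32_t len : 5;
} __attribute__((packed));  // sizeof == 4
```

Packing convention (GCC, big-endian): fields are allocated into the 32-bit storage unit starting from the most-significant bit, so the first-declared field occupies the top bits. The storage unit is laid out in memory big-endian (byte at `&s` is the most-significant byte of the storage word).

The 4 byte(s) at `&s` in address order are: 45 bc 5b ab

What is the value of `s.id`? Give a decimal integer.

[0]=0x45 [1]=0xbc [2]=0x5b [3]=0xab (big-endian) → word 0x45bc5bab
id [28+:4] = (word>>28) & 0xf = 4  ←
seq [25+:3] = (word>>25) & 0x7 = 2
rsvd [5+:20] = (word>>5) & 0xfffff = 910045
len [0+:5] = (word>>0) & 0x1f = 11
id signed 4b, MSB=0: value = 4

4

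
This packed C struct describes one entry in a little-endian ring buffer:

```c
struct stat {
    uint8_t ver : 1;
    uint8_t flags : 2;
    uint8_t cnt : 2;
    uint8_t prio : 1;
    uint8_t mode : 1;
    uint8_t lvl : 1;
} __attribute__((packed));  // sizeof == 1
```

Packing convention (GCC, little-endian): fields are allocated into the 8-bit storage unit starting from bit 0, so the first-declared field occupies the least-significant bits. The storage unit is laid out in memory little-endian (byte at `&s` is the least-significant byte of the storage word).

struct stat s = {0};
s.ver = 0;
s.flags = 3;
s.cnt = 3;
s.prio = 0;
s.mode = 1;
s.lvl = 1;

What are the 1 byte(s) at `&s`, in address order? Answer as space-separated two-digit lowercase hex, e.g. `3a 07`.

de

ver:1 = 0 → 0x0 << 0 → word 0x00
flags:2 = 3 → 0x3 << 1 → word 0x06
cnt:2 = 3 → 0x3 << 3 → word 0x1e
prio:1 = 0 → 0x0 << 5 → word 0x1e
mode:1 = 1 → 0x1 << 6 → word 0x5e
lvl:1 = 1 → 0x1 << 7 → word 0xde
word = 0xde → little-endian bytes:
  [0]=0xde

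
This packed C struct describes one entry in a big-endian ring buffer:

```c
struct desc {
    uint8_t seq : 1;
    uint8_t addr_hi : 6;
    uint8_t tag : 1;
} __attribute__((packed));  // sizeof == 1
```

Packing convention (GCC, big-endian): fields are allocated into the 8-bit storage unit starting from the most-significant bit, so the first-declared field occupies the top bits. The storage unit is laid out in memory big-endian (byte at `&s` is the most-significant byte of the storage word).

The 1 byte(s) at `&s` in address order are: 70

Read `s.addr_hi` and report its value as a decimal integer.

[0]=0x70 (big-endian) → word 0x70
seq [7+:1] = (word>>7) & 0x1 = 0
addr_hi [1+:6] = (word>>1) & 0x3f = 56  ←
tag [0+:1] = (word>>0) & 0x1 = 0

56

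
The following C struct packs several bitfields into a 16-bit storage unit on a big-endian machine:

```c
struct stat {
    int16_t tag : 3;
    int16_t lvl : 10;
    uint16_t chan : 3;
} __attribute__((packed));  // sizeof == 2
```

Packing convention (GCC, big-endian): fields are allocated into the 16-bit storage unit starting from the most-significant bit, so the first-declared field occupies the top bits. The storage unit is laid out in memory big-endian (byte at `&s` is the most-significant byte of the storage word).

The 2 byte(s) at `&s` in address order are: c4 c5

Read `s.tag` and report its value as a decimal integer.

[0]=0xc4 [1]=0xc5 (big-endian) → word 0xc4c5
tag:3 @ bit 13 → (0xc4c5>>13)&0x7 = 0x6  ←
lvl:10 @ bit 3 → (0xc4c5>>3)&0x3ff = 0x98
chan:3 @ bit 0 → (0xc4c5>>0)&0x7 = 0x5
tag signed 3b, MSB=1: 6 - 8 = -2

-2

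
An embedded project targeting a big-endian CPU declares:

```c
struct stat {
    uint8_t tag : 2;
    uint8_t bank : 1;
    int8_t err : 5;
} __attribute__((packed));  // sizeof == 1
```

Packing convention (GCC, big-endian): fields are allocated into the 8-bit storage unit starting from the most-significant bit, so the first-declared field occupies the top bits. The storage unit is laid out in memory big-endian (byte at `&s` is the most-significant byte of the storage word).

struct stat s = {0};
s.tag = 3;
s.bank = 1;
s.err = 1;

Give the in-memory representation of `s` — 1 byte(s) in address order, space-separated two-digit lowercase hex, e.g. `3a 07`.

e1

tag (2b) val=3 bits=0x3 at bit 6: 0xc0
bank (1b) val=1 bits=0x1 at bit 5: 0xe0
err (5b) val=1 bits=0x1 at bit 0: 0xe1
word = 0xe1 → big-endian bytes:
  [0]=0xe1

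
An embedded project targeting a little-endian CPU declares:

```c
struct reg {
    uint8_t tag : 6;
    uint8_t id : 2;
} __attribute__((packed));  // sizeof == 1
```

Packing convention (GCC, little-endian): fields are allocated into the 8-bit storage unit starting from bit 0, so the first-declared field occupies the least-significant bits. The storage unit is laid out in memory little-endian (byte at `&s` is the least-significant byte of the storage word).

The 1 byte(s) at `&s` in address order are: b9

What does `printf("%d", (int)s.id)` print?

2

[0]=0xb9 (little-endian) → word 0xb9
tag:6 @ bit 0 → (0xb9>>0)&0x3f = 0x39
id:2 @ bit 6 → (0xb9>>6)&0x3 = 0x2  ←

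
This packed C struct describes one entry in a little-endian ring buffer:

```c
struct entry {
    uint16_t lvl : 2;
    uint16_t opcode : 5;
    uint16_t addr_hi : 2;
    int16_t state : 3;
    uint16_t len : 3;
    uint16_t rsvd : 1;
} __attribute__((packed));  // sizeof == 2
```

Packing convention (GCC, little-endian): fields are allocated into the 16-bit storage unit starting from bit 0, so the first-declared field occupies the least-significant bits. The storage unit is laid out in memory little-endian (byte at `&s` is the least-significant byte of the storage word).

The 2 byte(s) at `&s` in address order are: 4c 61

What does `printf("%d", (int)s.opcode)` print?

[0]=0x4c [1]=0x61 (little-endian) → word 0x614c
lvl:2 @ bit 0 → (0x614c>>0)&0x3 = 0x0
opcode:5 @ bit 2 → (0x614c>>2)&0x1f = 0x13  ←
addr_hi:2 @ bit 7 → (0x614c>>7)&0x3 = 0x2
state:3 @ bit 9 → (0x614c>>9)&0x7 = 0x0
len:3 @ bit 12 → (0x614c>>12)&0x7 = 0x6
rsvd:1 @ bit 15 → (0x614c>>15)&0x1 = 0x0

19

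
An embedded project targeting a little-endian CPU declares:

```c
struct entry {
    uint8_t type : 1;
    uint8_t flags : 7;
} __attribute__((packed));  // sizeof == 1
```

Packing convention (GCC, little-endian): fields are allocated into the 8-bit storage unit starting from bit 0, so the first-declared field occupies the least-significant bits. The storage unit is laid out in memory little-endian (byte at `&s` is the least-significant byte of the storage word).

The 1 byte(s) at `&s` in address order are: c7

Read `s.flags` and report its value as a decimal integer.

99

[0]=0xc7 (little-endian) → word 0xc7
type:1 @ bit 0 → (0xc7>>0)&0x1 = 0x1
flags:7 @ bit 1 → (0xc7>>1)&0x7f = 0x63  ←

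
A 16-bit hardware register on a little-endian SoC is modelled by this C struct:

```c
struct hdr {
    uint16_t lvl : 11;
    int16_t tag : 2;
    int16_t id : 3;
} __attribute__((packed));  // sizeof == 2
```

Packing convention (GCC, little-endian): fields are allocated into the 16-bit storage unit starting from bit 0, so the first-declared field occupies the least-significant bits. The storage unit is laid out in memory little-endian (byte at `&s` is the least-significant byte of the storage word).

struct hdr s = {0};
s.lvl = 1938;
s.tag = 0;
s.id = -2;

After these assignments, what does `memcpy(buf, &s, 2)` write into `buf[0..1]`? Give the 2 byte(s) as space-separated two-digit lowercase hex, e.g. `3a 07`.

lvl:11 = 1938 → 0x792 << 0 → word 0x0792
tag:2 = 0 → 0x0 << 11 → word 0x0792
id:3 = -2 → 0x6 << 13 → word 0xc792
word = 0xc792 → little-endian bytes:
  [0]=0x92  [1]=0xc7

92 c7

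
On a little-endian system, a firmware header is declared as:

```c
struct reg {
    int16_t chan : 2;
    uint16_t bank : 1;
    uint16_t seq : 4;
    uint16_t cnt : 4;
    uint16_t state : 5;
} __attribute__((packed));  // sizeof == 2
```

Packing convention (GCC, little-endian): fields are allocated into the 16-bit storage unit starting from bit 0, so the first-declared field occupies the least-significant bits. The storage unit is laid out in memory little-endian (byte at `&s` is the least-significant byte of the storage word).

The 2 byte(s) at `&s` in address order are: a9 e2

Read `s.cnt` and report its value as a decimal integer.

5

[0]=0xa9 [1]=0xe2 (little-endian) → word 0xe2a9
chan:2 @ bit 0 → (0xe2a9>>0)&0x3 = 0x1
bank:1 @ bit 2 → (0xe2a9>>2)&0x1 = 0x0
seq:4 @ bit 3 → (0xe2a9>>3)&0xf = 0x5
cnt:4 @ bit 7 → (0xe2a9>>7)&0xf = 0x5  ←
state:5 @ bit 11 → (0xe2a9>>11)&0x1f = 0x1c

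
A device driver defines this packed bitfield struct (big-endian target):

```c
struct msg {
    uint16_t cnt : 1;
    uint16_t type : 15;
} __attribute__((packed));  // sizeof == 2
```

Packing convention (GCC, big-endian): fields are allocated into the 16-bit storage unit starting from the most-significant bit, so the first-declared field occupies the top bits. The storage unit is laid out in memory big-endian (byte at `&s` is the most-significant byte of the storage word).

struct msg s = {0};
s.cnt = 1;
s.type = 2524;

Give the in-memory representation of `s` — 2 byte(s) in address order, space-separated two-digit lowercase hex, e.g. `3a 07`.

89 dc

[15+:1] cnt=1 & 0x1 = 0x1; word=0x8000
[0+:15] type=2524 & 0x7fff = 0x9dc; word=0x89dc
word = 0x89dc → big-endian bytes:
  [0]=0x89  [1]=0xdc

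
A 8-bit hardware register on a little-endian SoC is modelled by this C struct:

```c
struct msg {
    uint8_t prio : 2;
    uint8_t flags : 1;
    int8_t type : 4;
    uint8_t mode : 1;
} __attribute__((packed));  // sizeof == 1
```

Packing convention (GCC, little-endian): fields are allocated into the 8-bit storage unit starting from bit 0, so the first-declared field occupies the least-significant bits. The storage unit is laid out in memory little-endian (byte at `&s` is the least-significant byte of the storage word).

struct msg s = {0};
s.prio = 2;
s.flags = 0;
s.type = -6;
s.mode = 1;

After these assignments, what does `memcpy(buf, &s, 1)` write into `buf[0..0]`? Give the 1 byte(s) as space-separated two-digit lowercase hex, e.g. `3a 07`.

d2

prio:2 = 2 → 0x2 << 0 → word 0x02
flags:1 = 0 → 0x0 << 2 → word 0x02
type:4 = -6 → 0xa << 3 → word 0x52
mode:1 = 1 → 0x1 << 7 → word 0xd2
word = 0xd2 → little-endian bytes:
  [0]=0xd2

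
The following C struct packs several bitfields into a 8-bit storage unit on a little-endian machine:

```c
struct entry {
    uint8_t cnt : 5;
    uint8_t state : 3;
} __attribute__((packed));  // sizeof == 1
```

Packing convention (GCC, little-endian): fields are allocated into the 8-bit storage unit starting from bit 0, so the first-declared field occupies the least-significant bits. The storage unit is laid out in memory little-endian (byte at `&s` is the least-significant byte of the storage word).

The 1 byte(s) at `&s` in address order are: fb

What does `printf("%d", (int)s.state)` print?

[0]=0xfb (little-endian) → word 0xfb
cnt:5 @ bit 0 → (0xfb>>0)&0x1f = 0x1b
state:3 @ bit 5 → (0xfb>>5)&0x7 = 0x7  ←

7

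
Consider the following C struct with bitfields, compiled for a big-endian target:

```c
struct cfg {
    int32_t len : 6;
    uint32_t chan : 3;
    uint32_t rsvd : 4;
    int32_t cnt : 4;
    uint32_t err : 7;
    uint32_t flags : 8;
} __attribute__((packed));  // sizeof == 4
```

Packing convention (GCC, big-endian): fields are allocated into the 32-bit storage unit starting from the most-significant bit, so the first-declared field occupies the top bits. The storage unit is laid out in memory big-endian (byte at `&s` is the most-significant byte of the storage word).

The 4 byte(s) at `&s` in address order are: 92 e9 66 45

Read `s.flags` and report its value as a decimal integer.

[0]=0x92 [1]=0xe9 [2]=0x66 [3]=0x45 (big-endian) → word 0x92e96645
len:6 @ bit 26 → (0x92e96645>>26)&0x3f = 0x24
chan:3 @ bit 23 → (0x92e96645>>23)&0x7 = 0x5
rsvd:4 @ bit 19 → (0x92e96645>>19)&0xf = 0xd
cnt:4 @ bit 15 → (0x92e96645>>15)&0xf = 0x2
err:7 @ bit 8 → (0x92e96645>>8)&0x7f = 0x66
flags:8 @ bit 0 → (0x92e96645>>0)&0xff = 0x45  ←

69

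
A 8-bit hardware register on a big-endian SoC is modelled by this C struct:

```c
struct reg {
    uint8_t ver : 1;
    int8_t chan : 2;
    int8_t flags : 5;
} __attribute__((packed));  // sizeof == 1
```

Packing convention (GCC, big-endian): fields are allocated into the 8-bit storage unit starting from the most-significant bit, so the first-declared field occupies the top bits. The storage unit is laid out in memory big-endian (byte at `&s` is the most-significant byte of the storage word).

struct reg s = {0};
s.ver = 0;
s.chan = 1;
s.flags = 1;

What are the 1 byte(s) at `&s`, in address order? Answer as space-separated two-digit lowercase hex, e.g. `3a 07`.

21

[7+:1] ver=0 & 0x1 = 0x0; word=0x00
[5+:2] chan=1 & 0x3 = 0x1; word=0x20
[0+:5] flags=1 & 0x1f = 0x1; word=0x21
word = 0x21 → big-endian bytes:
  [0]=0x21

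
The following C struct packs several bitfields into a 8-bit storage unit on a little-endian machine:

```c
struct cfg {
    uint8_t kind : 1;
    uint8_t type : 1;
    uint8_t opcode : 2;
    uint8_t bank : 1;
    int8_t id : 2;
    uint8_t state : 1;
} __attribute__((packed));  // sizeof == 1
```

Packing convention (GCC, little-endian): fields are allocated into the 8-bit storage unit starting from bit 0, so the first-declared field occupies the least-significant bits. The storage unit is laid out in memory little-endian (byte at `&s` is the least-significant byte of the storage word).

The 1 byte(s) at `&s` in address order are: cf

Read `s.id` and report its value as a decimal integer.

-2

[0]=0xcf (little-endian) → word 0xcf
kind:1 @ bit 0 → (0xcf>>0)&0x1 = 0x1
type:1 @ bit 1 → (0xcf>>1)&0x1 = 0x1
opcode:2 @ bit 2 → (0xcf>>2)&0x3 = 0x3
bank:1 @ bit 4 → (0xcf>>4)&0x1 = 0x0
id:2 @ bit 5 → (0xcf>>5)&0x3 = 0x2  ←
state:1 @ bit 7 → (0xcf>>7)&0x1 = 0x1
id signed 2b, MSB=1: 2 - 4 = -2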